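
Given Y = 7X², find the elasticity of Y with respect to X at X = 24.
Elasticity = 2

Elasticity = (dY/dX) · (X/Y)

dY/dX = 14·X
At X = 24: dY/dX = 336, Y = 4032

Elasticity = 336 · (24 / 4032) = 2

Interpretation: for a small percentage change in X, the percentage change in Y is approximately 2.00 times as large.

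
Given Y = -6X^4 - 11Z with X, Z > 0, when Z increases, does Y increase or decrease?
Y decreases

Taking the partial derivative:
∂Y/∂Z = -11

∂Y/∂Z = -11 < 0 (assuming positive values)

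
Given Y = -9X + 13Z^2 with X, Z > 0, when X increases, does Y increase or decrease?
Y decreases

Taking the partial derivative:
∂Y/∂X = -9

∂Y/∂X = -9 < 0 (assuming positive values)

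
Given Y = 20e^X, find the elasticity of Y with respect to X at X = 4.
Elasticity = 4

Elasticity = (dY/dX) · (X/Y)

dY/dX = 20·e^X
At X = 4: dY/dX = 20·e^4, Y = 20·e^4

Elasticity = (20·e^4) · (4 / (20·e^4)) = 4

Interpretation: for a small percentage change in X, the percentage change in Y is approximately 4.00 times as large.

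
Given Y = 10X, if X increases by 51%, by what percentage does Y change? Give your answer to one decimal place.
51.0%

For Y = 10X:
If X → X(1 + 0.51)
Then Y → Y · (1 + 0.51)^1
     = Y · 1.5100

Percentage change = ((1 + 0.51)^1 − 1) × 100% = 51.0%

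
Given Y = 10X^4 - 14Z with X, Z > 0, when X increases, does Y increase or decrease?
Y increases

Taking the partial derivative:
∂Y/∂X = 40X^3

∂Y/∂X = 40X^3 > 0 (assuming positive values)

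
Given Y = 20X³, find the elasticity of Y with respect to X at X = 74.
Elasticity = 3

Elasticity = (dY/dX) · (X/Y)

dY/dX = 60·X²
At X = 74: dY/dX = 328560, Y = 8104480

Elasticity = 328560 · (74 / 8104480) = 3

Interpretation: for a small percentage change in X, the percentage change in Y is approximately 3.00 times as large.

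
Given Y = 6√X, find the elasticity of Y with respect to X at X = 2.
Elasticity = 1/2

Elasticity = (dY/dX) · (X/Y)

dY/dX = 3/√X
At X = 2: dY/dX = 3·√2/2, Y = 6·√2

Elasticity = (3·√2/2) · (2 / (6·√2)) = 1/2

Interpretation: for a small percentage change in X, the percentage change in Y is approximately 0.50 times as large.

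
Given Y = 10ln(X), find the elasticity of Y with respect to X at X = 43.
Elasticity = 1/ln(43) ≈ 0.2659

Elasticity = (dY/dX) · (X/Y)

dY/dX = 10/X
At X = 43: dY/dX = 10/43, Y = 10·ln(43)

Elasticity = (10/43) · (43 / (10·ln(43))) = 1/ln(43) ≈ 0.2659

Interpretation: for a small percentage change in X, the percentage change in Y is approximately 0.27 times as large.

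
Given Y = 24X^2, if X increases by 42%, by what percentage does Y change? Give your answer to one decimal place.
101.6%

For Y = 24X^2:
If X → X(1 + 0.42)
Then Y → Y · (1 + 0.42)^2
     = Y · 2.0164

Percentage change = ((1 + 0.42)^2 − 1) × 100% ≈ 101.6%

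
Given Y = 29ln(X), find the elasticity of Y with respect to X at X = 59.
Elasticity = 1/ln(59) ≈ 0.2452

Elasticity = (dY/dX) · (X/Y)

dY/dX = 29/X
At X = 59: dY/dX = 29/59, Y = 29·ln(59)

Elasticity = (29/59) · (59 / (29·ln(59))) = 1/ln(59) ≈ 0.2452

Interpretation: for a small percentage change in X, the percentage change in Y is approximately 0.25 times as large.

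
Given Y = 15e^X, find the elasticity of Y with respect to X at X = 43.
Elasticity = 43

Elasticity = (dY/dX) · (X/Y)

dY/dX = 15·e^X
At X = 43: dY/dX = 15·e^43, Y = 15·e^43

Elasticity = (15·e^43) · (43 / (15·e^43)) = 43

Interpretation: for a small percentage change in X, the percentage change in Y is approximately 43.00 times as large.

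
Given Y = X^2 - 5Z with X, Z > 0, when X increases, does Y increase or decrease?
Y increases

Taking the partial derivative:
∂Y/∂X = 2X

∂Y/∂X = 2X > 0 (assuming positive values)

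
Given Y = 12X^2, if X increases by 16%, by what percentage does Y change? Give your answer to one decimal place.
34.6%

For Y = 12X^2:
If X → X(1 + 0.16)
Then Y → Y · (1 + 0.16)^2
     = Y · 1.3456

Percentage change = ((1 + 0.16)^2 − 1) × 100% ≈ 34.6%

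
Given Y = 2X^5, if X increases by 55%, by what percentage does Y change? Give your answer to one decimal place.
794.7%

For Y = 2X^5:
If X → X(1 + 0.55)
Then Y → Y · (1 + 0.55)^5
     ≈ Y · 8.9466

Percentage change = ((1 + 0.55)^5 − 1) × 100% ≈ 794.7%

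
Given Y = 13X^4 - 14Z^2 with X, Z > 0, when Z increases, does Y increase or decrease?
Y decreases

Taking the partial derivative:
∂Y/∂Z = -28Z

∂Y/∂Z = -28Z < 0 (assuming positive values)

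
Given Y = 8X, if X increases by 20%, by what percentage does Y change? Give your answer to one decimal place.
20.0%

For Y = 8X:
If X → X(1 + 0.2)
Then Y → Y · (1 + 0.2)^1
     = Y · 1.2000

Percentage change = ((1 + 0.2)^1 − 1) × 100% = 20.0%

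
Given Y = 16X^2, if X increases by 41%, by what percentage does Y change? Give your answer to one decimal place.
98.8%

For Y = 16X^2:
If X → X(1 + 0.41)
Then Y → Y · (1 + 0.41)^2
     = Y · 1.9881

Percentage change = ((1 + 0.41)^2 − 1) × 100% ≈ 98.8%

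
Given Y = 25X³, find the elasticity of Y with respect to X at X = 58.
Elasticity = 3

Elasticity = (dY/dX) · (X/Y)

dY/dX = 75·X²
At X = 58: dY/dX = 252300, Y = 4877800

Elasticity = 252300 · (58 / 4877800) = 3

Interpretation: for a small percentage change in X, the percentage change in Y is approximately 3.00 times as large.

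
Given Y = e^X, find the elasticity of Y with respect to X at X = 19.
Elasticity = 19

Elasticity = (dY/dX) · (X/Y)

dY/dX = e^X
At X = 19: dY/dX = e^19, Y = e^19

Elasticity = (e^19) · (19 / (e^19)) = 19

Interpretation: for a small percentage change in X, the percentage change in Y is approximately 19.00 times as large.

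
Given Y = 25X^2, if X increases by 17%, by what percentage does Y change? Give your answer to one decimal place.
36.9%

For Y = 25X^2:
If X → X(1 + 0.17)
Then Y → Y · (1 + 0.17)^2
     = Y · 1.3689

Percentage change = ((1 + 0.17)^2 − 1) × 100% ≈ 36.9%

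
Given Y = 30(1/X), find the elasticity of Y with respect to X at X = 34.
Elasticity = -1

Elasticity = (dY/dX) · (X/Y)

dY/dX = -30/X²
At X = 34: dY/dX = -15/578, Y = 15/17

Elasticity = (-15/578) · (34 / (15/17)) = -1

Interpretation: for a small percentage change in X, the percentage change in Y is approximately -1.00 times as large.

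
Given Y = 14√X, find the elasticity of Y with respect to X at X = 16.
Elasticity = 1/2

Elasticity = (dY/dX) · (X/Y)

dY/dX = 7/√X
At X = 16: dY/dX = 7/4, Y = 56

Elasticity = (7/4) · (16 / 56) = 1/2

Interpretation: for a small percentage change in X, the percentage change in Y is approximately 0.50 times as large.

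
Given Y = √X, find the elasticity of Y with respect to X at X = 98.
Elasticity = 1/2

Elasticity = (dY/dX) · (X/Y)

dY/dX = 1/(2·√X)
At X = 98: dY/dX = √2/28, Y = 7·√2

Elasticity = (√2/28) · (98 / (7·√2)) = 1/2

Interpretation: for a small percentage change in X, the percentage change in Y is approximately 0.50 times as large.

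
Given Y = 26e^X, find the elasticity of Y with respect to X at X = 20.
Elasticity = 20

Elasticity = (dY/dX) · (X/Y)

dY/dX = 26·e^X
At X = 20: dY/dX = 26·e^20, Y = 26·e^20

Elasticity = (26·e^20) · (20 / (26·e^20)) = 20

Interpretation: for a small percentage change in X, the percentage change in Y is approximately 20.00 times as large.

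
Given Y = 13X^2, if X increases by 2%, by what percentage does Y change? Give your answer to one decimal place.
4.0%

For Y = 13X^2:
If X → X(1 + 0.02)
Then Y → Y · (1 + 0.02)^2
     = Y · 1.0404

Percentage change = ((1 + 0.02)^2 − 1) × 100% ≈ 4.0%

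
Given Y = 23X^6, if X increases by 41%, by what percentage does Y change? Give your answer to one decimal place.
685.8%

For Y = 23X^6:
If X → X(1 + 0.41)
Then Y → Y · (1 + 0.41)^6
     ≈ Y · 7.8580

Percentage change = ((1 + 0.41)^6 − 1) × 100% ≈ 685.8%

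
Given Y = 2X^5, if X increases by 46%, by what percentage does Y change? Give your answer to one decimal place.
563.4%

For Y = 2X^5:
If X → X(1 + 0.46)
Then Y → Y · (1 + 0.46)^5
     ≈ Y · 6.6338

Percentage change = ((1 + 0.46)^5 − 1) × 100% ≈ 563.4%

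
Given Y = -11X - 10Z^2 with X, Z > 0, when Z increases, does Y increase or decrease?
Y decreases

Taking the partial derivative:
∂Y/∂Z = -20Z

∂Y/∂Z = -20Z < 0 (assuming positive values)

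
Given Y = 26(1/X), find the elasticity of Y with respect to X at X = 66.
Elasticity = -1

Elasticity = (dY/dX) · (X/Y)

dY/dX = -26/X²
At X = 66: dY/dX = -13/2178, Y = 13/33

Elasticity = (-13/2178) · (66 / (13/33)) = -1

Interpretation: for a small percentage change in X, the percentage change in Y is approximately -1.00 times as large.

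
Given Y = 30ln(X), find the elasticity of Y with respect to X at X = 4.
Elasticity = 1/ln(4) ≈ 0.7213

Elasticity = (dY/dX) · (X/Y)

dY/dX = 30/X
At X = 4: dY/dX = 15/2, Y = 30·ln(4)

Elasticity = (15/2) · (4 / (30·ln(4))) = 1/ln(4) ≈ 0.7213

Interpretation: for a small percentage change in X, the percentage change in Y is approximately 0.72 times as large.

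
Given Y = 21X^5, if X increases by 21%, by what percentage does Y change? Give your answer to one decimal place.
159.4%

For Y = 21X^5:
If X → X(1 + 0.21)
Then Y → Y · (1 + 0.21)^5
     ≈ Y · 2.5937

Percentage change = ((1 + 0.21)^5 − 1) × 100% ≈ 159.4%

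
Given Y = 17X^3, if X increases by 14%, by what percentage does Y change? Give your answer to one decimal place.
48.2%

For Y = 17X^3:
If X → X(1 + 0.14)
Then Y → Y · (1 + 0.14)^3
     ≈ Y · 1.4815

Percentage change = ((1 + 0.14)^3 − 1) × 100% ≈ 48.2%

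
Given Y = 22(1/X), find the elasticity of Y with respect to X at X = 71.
Elasticity = -1

Elasticity = (dY/dX) · (X/Y)

dY/dX = -22/X²
At X = 71: dY/dX = -22/5041, Y = 22/71

Elasticity = (-22/5041) · (71 / (22/71)) = -1

Interpretation: for a small percentage change in X, the percentage change in Y is approximately -1.00 times as large.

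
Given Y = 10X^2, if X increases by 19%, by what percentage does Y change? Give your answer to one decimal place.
41.6%

For Y = 10X^2:
If X → X(1 + 0.19)
Then Y → Y · (1 + 0.19)^2
     = Y · 1.4161

Percentage change = ((1 + 0.19)^2 − 1) × 100% ≈ 41.6%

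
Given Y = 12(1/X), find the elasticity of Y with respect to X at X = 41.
Elasticity = -1

Elasticity = (dY/dX) · (X/Y)

dY/dX = -12/X²
At X = 41: dY/dX = -12/1681, Y = 12/41

Elasticity = (-12/1681) · (41 / (12/41)) = -1

Interpretation: for a small percentage change in X, the percentage change in Y is approximately -1.00 times as large.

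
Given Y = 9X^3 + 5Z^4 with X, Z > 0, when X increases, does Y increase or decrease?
Y increases

Taking the partial derivative:
∂Y/∂X = 27X^2

∂Y/∂X = 27X^2 > 0 (assuming positive values)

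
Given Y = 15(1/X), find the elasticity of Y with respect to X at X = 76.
Elasticity = -1

Elasticity = (dY/dX) · (X/Y)

dY/dX = -15/X²
At X = 76: dY/dX = -15/5776, Y = 15/76

Elasticity = (-15/5776) · (76 / (15/76)) = -1

Interpretation: for a small percentage change in X, the percentage change in Y is approximately -1.00 times as large.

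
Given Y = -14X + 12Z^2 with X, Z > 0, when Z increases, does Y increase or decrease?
Y increases

Taking the partial derivative:
∂Y/∂Z = 24Z

∂Y/∂Z = 24Z > 0 (assuming positive values)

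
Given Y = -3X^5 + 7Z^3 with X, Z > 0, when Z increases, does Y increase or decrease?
Y increases

Taking the partial derivative:
∂Y/∂Z = 21Z^2

∂Y/∂Z = 21Z^2 > 0 (assuming positive values)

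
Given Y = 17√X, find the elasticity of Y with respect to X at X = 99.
Elasticity = 1/2

Elasticity = (dY/dX) · (X/Y)

dY/dX = 17/(2·√X)
At X = 99: dY/dX = 17·√11/66, Y = 51·√11

Elasticity = (17·√11/66) · (99 / (51·√11)) = 1/2

Interpretation: for a small percentage change in X, the percentage change in Y is approximately 0.50 times as large.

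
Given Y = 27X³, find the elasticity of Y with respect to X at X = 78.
Elasticity = 3

Elasticity = (dY/dX) · (X/Y)

dY/dX = 81·X²
At X = 78: dY/dX = 492804, Y = 12812904

Elasticity = 492804 · (78 / 12812904) = 3

Interpretation: for a small percentage change in X, the percentage change in Y is approximately 3.00 times as large.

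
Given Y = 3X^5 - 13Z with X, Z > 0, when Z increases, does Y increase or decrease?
Y decreases

Taking the partial derivative:
∂Y/∂Z = -13

∂Y/∂Z = -13 < 0 (assuming positive values)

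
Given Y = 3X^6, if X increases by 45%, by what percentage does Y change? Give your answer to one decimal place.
829.4%

For Y = 3X^6:
If X → X(1 + 0.45)
Then Y → Y · (1 + 0.45)^6
     ≈ Y · 9.2941

Percentage change = ((1 + 0.45)^6 − 1) × 100% ≈ 829.4%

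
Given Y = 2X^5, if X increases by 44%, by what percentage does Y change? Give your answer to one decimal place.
519.2%

For Y = 2X^5:
If X → X(1 + 0.44)
Then Y → Y · (1 + 0.44)^5
     ≈ Y · 6.1917

Percentage change = ((1 + 0.44)^5 − 1) × 100% ≈ 519.2%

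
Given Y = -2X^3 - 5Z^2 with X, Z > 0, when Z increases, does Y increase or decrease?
Y decreases

Taking the partial derivative:
∂Y/∂Z = -10Z

∂Y/∂Z = -10Z < 0 (assuming positive values)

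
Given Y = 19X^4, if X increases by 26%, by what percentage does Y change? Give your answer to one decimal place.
152.0%

For Y = 19X^4:
If X → X(1 + 0.26)
Then Y → Y · (1 + 0.26)^4
     ≈ Y · 2.5205

Percentage change = ((1 + 0.26)^4 − 1) × 100% ≈ 152.0%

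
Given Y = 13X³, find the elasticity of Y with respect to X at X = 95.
Elasticity = 3

Elasticity = (dY/dX) · (X/Y)

dY/dX = 39·X²
At X = 95: dY/dX = 351975, Y = 11145875

Elasticity = 351975 · (95 / 11145875) = 3

Interpretation: for a small percentage change in X, the percentage change in Y is approximately 3.00 times as large.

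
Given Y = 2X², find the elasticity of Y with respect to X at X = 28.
Elasticity = 2

Elasticity = (dY/dX) · (X/Y)

dY/dX = 4·X
At X = 28: dY/dX = 112, Y = 1568

Elasticity = 112 · (28 / 1568) = 2

Interpretation: for a small percentage change in X, the percentage change in Y is approximately 2.00 times as large.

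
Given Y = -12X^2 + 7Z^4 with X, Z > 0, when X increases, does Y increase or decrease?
Y decreases

Taking the partial derivative:
∂Y/∂X = -24X

∂Y/∂X = -24X < 0 (assuming positive values)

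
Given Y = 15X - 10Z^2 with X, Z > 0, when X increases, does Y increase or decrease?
Y increases

Taking the partial derivative:
∂Y/∂X = 15

∂Y/∂X = 15 > 0 (assuming positive values)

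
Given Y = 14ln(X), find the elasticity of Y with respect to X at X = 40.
Elasticity = 1/ln(40) ≈ 0.2711

Elasticity = (dY/dX) · (X/Y)

dY/dX = 14/X
At X = 40: dY/dX = 7/20, Y = 14·ln(40)

Elasticity = (7/20) · (40 / (14·ln(40))) = 1/ln(40) ≈ 0.2711

Interpretation: for a small percentage change in X, the percentage change in Y is approximately 0.27 times as large.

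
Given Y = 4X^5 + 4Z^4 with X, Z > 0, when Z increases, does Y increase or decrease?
Y increases

Taking the partial derivative:
∂Y/∂Z = 16Z^3

∂Y/∂Z = 16Z^3 > 0 (assuming positive values)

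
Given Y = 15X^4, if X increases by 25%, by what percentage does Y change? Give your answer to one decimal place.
144.1%

For Y = 15X^4:
If X → X(1 + 0.25)
Then Y → Y · (1 + 0.25)^4
     ≈ Y · 2.4414

Percentage change = ((1 + 0.25)^4 − 1) × 100% ≈ 144.1%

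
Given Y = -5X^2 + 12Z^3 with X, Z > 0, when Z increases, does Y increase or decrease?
Y increases

Taking the partial derivative:
∂Y/∂Z = 36Z^2

∂Y/∂Z = 36Z^2 > 0 (assuming positive values)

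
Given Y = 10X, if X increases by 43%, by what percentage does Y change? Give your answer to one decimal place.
43.0%

For Y = 10X:
If X → X(1 + 0.43)
Then Y → Y · (1 + 0.43)^1
     = Y · 1.4300

Percentage change = ((1 + 0.43)^1 − 1) × 100% = 43.0%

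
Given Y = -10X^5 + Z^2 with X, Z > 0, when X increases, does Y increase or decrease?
Y decreases

Taking the partial derivative:
∂Y/∂X = -50X^4

∂Y/∂X = -50X^4 < 0 (assuming positive values)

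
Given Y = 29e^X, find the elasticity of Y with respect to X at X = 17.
Elasticity = 17

Elasticity = (dY/dX) · (X/Y)

dY/dX = 29·e^X
At X = 17: dY/dX = 29·e^17, Y = 29·e^17

Elasticity = (29·e^17) · (17 / (29·e^17)) = 17

Interpretation: for a small percentage change in X, the percentage change in Y is approximately 17.00 times as large.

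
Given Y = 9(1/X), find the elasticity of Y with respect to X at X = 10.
Elasticity = -1

Elasticity = (dY/dX) · (X/Y)

dY/dX = -9/X²
At X = 10: dY/dX = -9/100, Y = 9/10

Elasticity = (-9/100) · (10 / (9/10)) = -1

Interpretation: for a small percentage change in X, the percentage change in Y is approximately -1.00 times as large.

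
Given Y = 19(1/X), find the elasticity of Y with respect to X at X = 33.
Elasticity = -1

Elasticity = (dY/dX) · (X/Y)

dY/dX = -19/X²
At X = 33: dY/dX = -19/1089, Y = 19/33

Elasticity = (-19/1089) · (33 / (19/33)) = -1

Interpretation: for a small percentage change in X, the percentage change in Y is approximately -1.00 times as large.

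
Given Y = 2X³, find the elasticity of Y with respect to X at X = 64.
Elasticity = 3

Elasticity = (dY/dX) · (X/Y)

dY/dX = 6·X²
At X = 64: dY/dX = 24576, Y = 524288

Elasticity = 24576 · (64 / 524288) = 3

Interpretation: for a small percentage change in X, the percentage change in Y is approximately 3.00 times as large.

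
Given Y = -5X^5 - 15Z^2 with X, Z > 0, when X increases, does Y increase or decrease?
Y decreases

Taking the partial derivative:
∂Y/∂X = -25X^4

∂Y/∂X = -25X^4 < 0 (assuming positive values)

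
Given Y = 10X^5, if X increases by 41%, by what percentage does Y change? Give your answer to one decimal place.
457.3%

For Y = 10X^5:
If X → X(1 + 0.41)
Then Y → Y · (1 + 0.41)^5
     ≈ Y · 5.5731

Percentage change = ((1 + 0.41)^5 − 1) × 100% ≈ 457.3%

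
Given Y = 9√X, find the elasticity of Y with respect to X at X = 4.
Elasticity = 1/2

Elasticity = (dY/dX) · (X/Y)

dY/dX = 9/(2·√X)
At X = 4: dY/dX = 9/4, Y = 18

Elasticity = (9/4) · (4 / 18) = 1/2

Interpretation: for a small percentage change in X, the percentage change in Y is approximately 0.50 times as large.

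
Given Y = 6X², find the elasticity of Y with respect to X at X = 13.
Elasticity = 2

Elasticity = (dY/dX) · (X/Y)

dY/dX = 12·X
At X = 13: dY/dX = 156, Y = 1014

Elasticity = 156 · (13 / 1014) = 2

Interpretation: for a small percentage change in X, the percentage change in Y is approximately 2.00 times as large.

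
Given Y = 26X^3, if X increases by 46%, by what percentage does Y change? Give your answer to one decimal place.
211.2%

For Y = 26X^3:
If X → X(1 + 0.46)
Then Y → Y · (1 + 0.46)^3
     ≈ Y · 3.1121

Percentage change = ((1 + 0.46)^3 − 1) × 100% ≈ 211.2%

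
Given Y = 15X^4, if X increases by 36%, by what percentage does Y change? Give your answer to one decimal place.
242.1%

For Y = 15X^4:
If X → X(1 + 0.36)
Then Y → Y · (1 + 0.36)^4
     ≈ Y · 3.4210

Percentage change = ((1 + 0.36)^4 − 1) × 100% ≈ 242.1%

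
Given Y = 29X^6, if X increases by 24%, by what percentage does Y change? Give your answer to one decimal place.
263.5%

For Y = 29X^6:
If X → X(1 + 0.24)
Then Y → Y · (1 + 0.24)^6
     ≈ Y · 3.6352

Percentage change = ((1 + 0.24)^6 − 1) × 100% ≈ 263.5%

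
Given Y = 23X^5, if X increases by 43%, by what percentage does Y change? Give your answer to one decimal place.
498.0%

For Y = 23X^5:
If X → X(1 + 0.43)
Then Y → Y · (1 + 0.43)^5
     ≈ Y · 5.9797

Percentage change = ((1 + 0.43)^5 − 1) × 100% ≈ 498.0%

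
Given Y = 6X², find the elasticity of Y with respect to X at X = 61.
Elasticity = 2

Elasticity = (dY/dX) · (X/Y)

dY/dX = 12·X
At X = 61: dY/dX = 732, Y = 22326

Elasticity = 732 · (61 / 22326) = 2

Interpretation: for a small percentage change in X, the percentage change in Y is approximately 2.00 times as large.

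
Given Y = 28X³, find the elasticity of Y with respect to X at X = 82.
Elasticity = 3

Elasticity = (dY/dX) · (X/Y)

dY/dX = 84·X²
At X = 82: dY/dX = 564816, Y = 15438304

Elasticity = 564816 · (82 / 15438304) = 3

Interpretation: for a small percentage change in X, the percentage change in Y is approximately 3.00 times as large.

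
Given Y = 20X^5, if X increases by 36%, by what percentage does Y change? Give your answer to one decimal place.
365.3%

For Y = 20X^5:
If X → X(1 + 0.36)
Then Y → Y · (1 + 0.36)^5
     ≈ Y · 4.6526

Percentage change = ((1 + 0.36)^5 − 1) × 100% ≈ 365.3%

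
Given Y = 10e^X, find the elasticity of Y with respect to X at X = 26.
Elasticity = 26

Elasticity = (dY/dX) · (X/Y)

dY/dX = 10·e^X
At X = 26: dY/dX = 10·e^26, Y = 10·e^26

Elasticity = (10·e^26) · (26 / (10·e^26)) = 26

Interpretation: for a small percentage change in X, the percentage change in Y is approximately 26.00 times as large.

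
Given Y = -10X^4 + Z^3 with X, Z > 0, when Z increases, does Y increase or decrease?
Y increases

Taking the partial derivative:
∂Y/∂Z = 3Z^2

∂Y/∂Z = 3Z^2 > 0 (assuming positive values)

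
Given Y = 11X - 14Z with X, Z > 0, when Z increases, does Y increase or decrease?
Y decreases

Taking the partial derivative:
∂Y/∂Z = -14

∂Y/∂Z = -14 < 0 (assuming positive values)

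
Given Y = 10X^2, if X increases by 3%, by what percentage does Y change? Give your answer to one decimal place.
6.1%

For Y = 10X^2:
If X → X(1 + 0.03)
Then Y → Y · (1 + 0.03)^2
     = Y · 1.0609

Percentage change = ((1 + 0.03)^2 − 1) × 100% ≈ 6.1%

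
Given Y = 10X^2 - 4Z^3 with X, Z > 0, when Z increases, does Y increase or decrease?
Y decreases

Taking the partial derivative:
∂Y/∂Z = -12Z^2

∂Y/∂Z = -12Z^2 < 0 (assuming positive values)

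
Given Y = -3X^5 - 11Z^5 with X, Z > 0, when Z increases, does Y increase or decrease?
Y decreases

Taking the partial derivative:
∂Y/∂Z = -55Z^4

∂Y/∂Z = -55Z^4 < 0 (assuming positive values)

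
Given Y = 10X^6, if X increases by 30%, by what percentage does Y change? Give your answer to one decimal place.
382.7%

For Y = 10X^6:
If X → X(1 + 0.3)
Then Y → Y · (1 + 0.3)^6
     ≈ Y · 4.8268

Percentage change = ((1 + 0.3)^6 − 1) × 100% ≈ 382.7%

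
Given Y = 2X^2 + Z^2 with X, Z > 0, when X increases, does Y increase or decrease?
Y increases

Taking the partial derivative:
∂Y/∂X = 4X

∂Y/∂X = 4X > 0 (assuming positive values)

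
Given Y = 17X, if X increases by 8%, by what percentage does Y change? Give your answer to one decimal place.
8.0%

For Y = 17X:
If X → X(1 + 0.08)
Then Y → Y · (1 + 0.08)^1
     = Y · 1.0800

Percentage change = ((1 + 0.08)^1 − 1) × 100% = 8.0%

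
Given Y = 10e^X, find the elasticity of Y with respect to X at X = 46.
Elasticity = 46

Elasticity = (dY/dX) · (X/Y)

dY/dX = 10·e^X
At X = 46: dY/dX = 10·e^46, Y = 10·e^46

Elasticity = (10·e^46) · (46 / (10·e^46)) = 46

Interpretation: for a small percentage change in X, the percentage change in Y is approximately 46.00 times as large.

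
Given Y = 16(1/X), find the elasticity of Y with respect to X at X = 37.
Elasticity = -1

Elasticity = (dY/dX) · (X/Y)

dY/dX = -16/X²
At X = 37: dY/dX = -16/1369, Y = 16/37

Elasticity = (-16/1369) · (37 / (16/37)) = -1

Interpretation: for a small percentage change in X, the percentage change in Y is approximately -1.00 times as large.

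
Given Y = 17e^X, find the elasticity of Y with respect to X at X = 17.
Elasticity = 17

Elasticity = (dY/dX) · (X/Y)

dY/dX = 17·e^X
At X = 17: dY/dX = 17·e^17, Y = 17·e^17

Elasticity = (17·e^17) · (17 / (17·e^17)) = 17

Interpretation: for a small percentage change in X, the percentage change in Y is approximately 17.00 times as large.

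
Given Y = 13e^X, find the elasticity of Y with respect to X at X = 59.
Elasticity = 59

Elasticity = (dY/dX) · (X/Y)

dY/dX = 13·e^X
At X = 59: dY/dX = 13·e^59, Y = 13·e^59

Elasticity = (13·e^59) · (59 / (13·e^59)) = 59

Interpretation: for a small percentage change in X, the percentage change in Y is approximately 59.00 times as large.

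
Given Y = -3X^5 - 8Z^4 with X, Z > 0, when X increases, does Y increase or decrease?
Y decreases

Taking the partial derivative:
∂Y/∂X = -15X^4

∂Y/∂X = -15X^4 < 0 (assuming positive values)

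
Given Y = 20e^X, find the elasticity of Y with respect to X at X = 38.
Elasticity = 38

Elasticity = (dY/dX) · (X/Y)

dY/dX = 20·e^X
At X = 38: dY/dX = 20·e^38, Y = 20·e^38

Elasticity = (20·e^38) · (38 / (20·e^38)) = 38

Interpretation: for a small percentage change in X, the percentage change in Y is approximately 38.00 times as large.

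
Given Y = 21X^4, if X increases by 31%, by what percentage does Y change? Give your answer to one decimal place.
194.5%

For Y = 21X^4:
If X → X(1 + 0.31)
Then Y → Y · (1 + 0.31)^4
     ≈ Y · 2.9450

Percentage change = ((1 + 0.31)^4 − 1) × 100% ≈ 194.5%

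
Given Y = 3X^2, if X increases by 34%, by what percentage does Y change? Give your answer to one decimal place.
79.6%

For Y = 3X^2:
If X → X(1 + 0.34)
Then Y → Y · (1 + 0.34)^2
     = Y · 1.7956

Percentage change = ((1 + 0.34)^2 − 1) × 100% ≈ 79.6%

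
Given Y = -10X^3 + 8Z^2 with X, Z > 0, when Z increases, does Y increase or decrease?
Y increases

Taking the partial derivative:
∂Y/∂Z = 16Z

∂Y/∂Z = 16Z > 0 (assuming positive values)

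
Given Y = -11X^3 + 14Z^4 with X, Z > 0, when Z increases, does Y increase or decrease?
Y increases

Taking the partial derivative:
∂Y/∂Z = 56Z^3

∂Y/∂Z = 56Z^3 > 0 (assuming positive values)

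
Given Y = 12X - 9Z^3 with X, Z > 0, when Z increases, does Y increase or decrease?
Y decreases

Taking the partial derivative:
∂Y/∂Z = -27Z^2

∂Y/∂Z = -27Z^2 < 0 (assuming positive values)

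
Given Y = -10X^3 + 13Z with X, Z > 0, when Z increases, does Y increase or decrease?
Y increases

Taking the partial derivative:
∂Y/∂Z = 13

∂Y/∂Z = 13 > 0 (assuming positive values)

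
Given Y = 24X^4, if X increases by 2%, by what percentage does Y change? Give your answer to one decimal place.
8.2%

For Y = 24X^4:
If X → X(1 + 0.02)
Then Y → Y · (1 + 0.02)^4
     ≈ Y · 1.0824

Percentage change = ((1 + 0.02)^4 − 1) × 100% ≈ 8.2%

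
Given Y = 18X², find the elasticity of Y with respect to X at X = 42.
Elasticity = 2

Elasticity = (dY/dX) · (X/Y)

dY/dX = 36·X
At X = 42: dY/dX = 1512, Y = 31752

Elasticity = 1512 · (42 / 31752) = 2

Interpretation: for a small percentage change in X, the percentage change in Y is approximately 2.00 times as large.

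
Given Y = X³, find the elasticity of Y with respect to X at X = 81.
Elasticity = 3

Elasticity = (dY/dX) · (X/Y)

dY/dX = 3·X²
At X = 81: dY/dX = 19683, Y = 531441

Elasticity = 19683 · (81 / 531441) = 3

Interpretation: for a small percentage change in X, the percentage change in Y is approximately 3.00 times as large.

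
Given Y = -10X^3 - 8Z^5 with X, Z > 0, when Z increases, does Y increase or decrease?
Y decreases

Taking the partial derivative:
∂Y/∂Z = -40Z^4

∂Y/∂Z = -40Z^4 < 0 (assuming positive values)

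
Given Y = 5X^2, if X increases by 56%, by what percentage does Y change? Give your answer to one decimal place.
143.4%

For Y = 5X^2:
If X → X(1 + 0.56)
Then Y → Y · (1 + 0.56)^2
     = Y · 2.4336

Percentage change = ((1 + 0.56)^2 − 1) × 100% ≈ 143.4%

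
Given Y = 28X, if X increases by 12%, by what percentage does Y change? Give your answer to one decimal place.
12.0%

For Y = 28X:
If X → X(1 + 0.12)
Then Y → Y · (1 + 0.12)^1
     = Y · 1.1200

Percentage change = ((1 + 0.12)^1 − 1) × 100% = 12.0%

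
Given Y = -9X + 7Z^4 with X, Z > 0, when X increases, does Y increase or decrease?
Y decreases

Taking the partial derivative:
∂Y/∂X = -9

∂Y/∂X = -9 < 0 (assuming positive values)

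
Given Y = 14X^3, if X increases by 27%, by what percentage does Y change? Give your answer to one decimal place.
104.8%

For Y = 14X^3:
If X → X(1 + 0.27)
Then Y → Y · (1 + 0.27)^3
     ≈ Y · 2.0484

Percentage change = ((1 + 0.27)^3 − 1) × 100% ≈ 104.8%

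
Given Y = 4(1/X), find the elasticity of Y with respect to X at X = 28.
Elasticity = -1

Elasticity = (dY/dX) · (X/Y)

dY/dX = -4/X²
At X = 28: dY/dX = -1/196, Y = 1/7

Elasticity = (-1/196) · (28 / (1/7)) = -1

Interpretation: for a small percentage change in X, the percentage change in Y is approximately -1.00 times as large.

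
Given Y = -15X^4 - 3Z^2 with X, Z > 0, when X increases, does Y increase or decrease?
Y decreases

Taking the partial derivative:
∂Y/∂X = -60X^3

∂Y/∂X = -60X^3 < 0 (assuming positive values)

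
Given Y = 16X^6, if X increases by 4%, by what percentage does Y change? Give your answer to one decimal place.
26.5%

For Y = 16X^6:
If X → X(1 + 0.04)
Then Y → Y · (1 + 0.04)^6
     ≈ Y · 1.2653

Percentage change = ((1 + 0.04)^6 − 1) × 100% ≈ 26.5%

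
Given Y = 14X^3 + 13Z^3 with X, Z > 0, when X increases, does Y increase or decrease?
Y increases

Taking the partial derivative:
∂Y/∂X = 42X^2

∂Y/∂X = 42X^2 > 0 (assuming positive values)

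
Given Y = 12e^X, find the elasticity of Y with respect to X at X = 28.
Elasticity = 28

Elasticity = (dY/dX) · (X/Y)

dY/dX = 12·e^X
At X = 28: dY/dX = 12·e^28, Y = 12·e^28

Elasticity = (12·e^28) · (28 / (12·e^28)) = 28

Interpretation: for a small percentage change in X, the percentage change in Y is approximately 28.00 times as large.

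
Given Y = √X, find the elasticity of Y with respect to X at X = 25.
Elasticity = 1/2

Elasticity = (dY/dX) · (X/Y)

dY/dX = 1/(2·√X)
At X = 25: dY/dX = 1/10, Y = 5

Elasticity = (1/10) · (25 / 5) = 1/2

Interpretation: for a small percentage change in X, the percentage change in Y is approximately 0.50 times as large.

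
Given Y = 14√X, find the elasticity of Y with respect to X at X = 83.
Elasticity = 1/2

Elasticity = (dY/dX) · (X/Y)

dY/dX = 7/√X
At X = 83: dY/dX = 7·√83/83, Y = 14·√83

Elasticity = (7·√83/83) · (83 / (14·√83)) = 1/2

Interpretation: for a small percentage change in X, the percentage change in Y is approximately 0.50 times as large.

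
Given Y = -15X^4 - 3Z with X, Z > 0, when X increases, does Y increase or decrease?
Y decreases

Taking the partial derivative:
∂Y/∂X = -60X^3

∂Y/∂X = -60X^3 < 0 (assuming positive values)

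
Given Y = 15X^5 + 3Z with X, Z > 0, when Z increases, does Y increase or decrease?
Y increases

Taking the partial derivative:
∂Y/∂Z = 3

∂Y/∂Z = 3 > 0 (assuming positive values)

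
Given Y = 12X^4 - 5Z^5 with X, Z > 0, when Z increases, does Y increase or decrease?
Y decreases

Taking the partial derivative:
∂Y/∂Z = -25Z^4

∂Y/∂Z = -25Z^4 < 0 (assuming positive values)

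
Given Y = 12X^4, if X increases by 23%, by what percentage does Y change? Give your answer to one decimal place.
128.9%

For Y = 12X^4:
If X → X(1 + 0.23)
Then Y → Y · (1 + 0.23)^4
     ≈ Y · 2.2889

Percentage change = ((1 + 0.23)^4 − 1) × 100% ≈ 128.9%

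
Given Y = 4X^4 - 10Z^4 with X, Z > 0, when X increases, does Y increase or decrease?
Y increases

Taking the partial derivative:
∂Y/∂X = 16X^3

∂Y/∂X = 16X^3 > 0 (assuming positive values)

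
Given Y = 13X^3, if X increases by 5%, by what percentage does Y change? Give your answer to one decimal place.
15.8%

For Y = 13X^3:
If X → X(1 + 0.05)
Then Y → Y · (1 + 0.05)^3
     ≈ Y · 1.1576

Percentage change = ((1 + 0.05)^3 − 1) × 100% ≈ 15.8%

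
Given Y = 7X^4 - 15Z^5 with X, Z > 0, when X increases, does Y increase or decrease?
Y increases

Taking the partial derivative:
∂Y/∂X = 28X^3

∂Y/∂X = 28X^3 > 0 (assuming positive values)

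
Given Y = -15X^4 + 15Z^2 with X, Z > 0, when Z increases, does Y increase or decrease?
Y increases

Taking the partial derivative:
∂Y/∂Z = 30Z

∂Y/∂Z = 30Z > 0 (assuming positive values)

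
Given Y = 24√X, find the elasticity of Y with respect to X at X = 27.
Elasticity = 1/2

Elasticity = (dY/dX) · (X/Y)

dY/dX = 12/√X
At X = 27: dY/dX = 4·√3/3, Y = 72·√3

Elasticity = (4·√3/3) · (27 / (72·√3)) = 1/2

Interpretation: for a small percentage change in X, the percentage change in Y is approximately 0.50 times as large.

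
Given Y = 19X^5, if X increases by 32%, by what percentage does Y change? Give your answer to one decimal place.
300.7%

For Y = 19X^5:
If X → X(1 + 0.32)
Then Y → Y · (1 + 0.32)^5
     ≈ Y · 4.0075

Percentage change = ((1 + 0.32)^5 − 1) × 100% ≈ 300.7%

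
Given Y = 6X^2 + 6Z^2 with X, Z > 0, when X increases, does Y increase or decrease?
Y increases

Taking the partial derivative:
∂Y/∂X = 12X

∂Y/∂X = 12X > 0 (assuming positive values)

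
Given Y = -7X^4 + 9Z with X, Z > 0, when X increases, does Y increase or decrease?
Y decreases

Taking the partial derivative:
∂Y/∂X = -28X^3

∂Y/∂X = -28X^3 < 0 (assuming positive values)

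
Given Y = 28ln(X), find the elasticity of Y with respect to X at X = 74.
Elasticity = 1/ln(74) ≈ 0.2323

Elasticity = (dY/dX) · (X/Y)

dY/dX = 28/X
At X = 74: dY/dX = 14/37, Y = 28·ln(74)

Elasticity = (14/37) · (74 / (28·ln(74))) = 1/ln(74) ≈ 0.2323

Interpretation: for a small percentage change in X, the percentage change in Y is approximately 0.23 times as large.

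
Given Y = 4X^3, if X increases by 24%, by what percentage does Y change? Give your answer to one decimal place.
90.7%

For Y = 4X^3:
If X → X(1 + 0.24)
Then Y → Y · (1 + 0.24)^3
     ≈ Y · 1.9066

Percentage change = ((1 + 0.24)^3 − 1) × 100% ≈ 90.7%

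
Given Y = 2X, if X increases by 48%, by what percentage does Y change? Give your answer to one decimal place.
48.0%

For Y = 2X:
If X → X(1 + 0.48)
Then Y → Y · (1 + 0.48)^1
     = Y · 1.4800

Percentage change = ((1 + 0.48)^1 − 1) × 100% = 48.0%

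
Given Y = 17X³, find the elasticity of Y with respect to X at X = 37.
Elasticity = 3

Elasticity = (dY/dX) · (X/Y)

dY/dX = 51·X²
At X = 37: dY/dX = 69819, Y = 861101

Elasticity = 69819 · (37 / 861101) = 3

Interpretation: for a small percentage change in X, the percentage change in Y is approximately 3.00 times as large.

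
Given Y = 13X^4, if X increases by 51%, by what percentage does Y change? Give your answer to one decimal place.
419.9%

For Y = 13X^4:
If X → X(1 + 0.51)
Then Y → Y · (1 + 0.51)^4
     ≈ Y · 5.1989

Percentage change = ((1 + 0.51)^4 − 1) × 100% ≈ 419.9%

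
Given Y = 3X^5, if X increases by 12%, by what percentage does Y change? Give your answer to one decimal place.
76.2%

For Y = 3X^5:
If X → X(1 + 0.12)
Then Y → Y · (1 + 0.12)^5
     ≈ Y · 1.7623

Percentage change = ((1 + 0.12)^5 − 1) × 100% ≈ 76.2%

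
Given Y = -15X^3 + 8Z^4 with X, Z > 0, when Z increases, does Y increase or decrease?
Y increases

Taking the partial derivative:
∂Y/∂Z = 32Z^3

∂Y/∂Z = 32Z^3 > 0 (assuming positive values)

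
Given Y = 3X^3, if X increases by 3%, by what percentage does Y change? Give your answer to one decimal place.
9.3%

For Y = 3X^3:
If X → X(1 + 0.03)
Then Y → Y · (1 + 0.03)^3
     ≈ Y · 1.0927

Percentage change = ((1 + 0.03)^3 − 1) × 100% ≈ 9.3%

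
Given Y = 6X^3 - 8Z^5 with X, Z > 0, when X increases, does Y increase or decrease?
Y increases

Taking the partial derivative:
∂Y/∂X = 18X^2

∂Y/∂X = 18X^2 > 0 (assuming positive values)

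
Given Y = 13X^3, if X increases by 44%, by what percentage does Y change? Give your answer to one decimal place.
198.6%

For Y = 13X^3:
If X → X(1 + 0.44)
Then Y → Y · (1 + 0.44)^3
     ≈ Y · 2.9860

Percentage change = ((1 + 0.44)^3 − 1) × 100% ≈ 198.6%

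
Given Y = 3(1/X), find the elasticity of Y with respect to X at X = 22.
Elasticity = -1

Elasticity = (dY/dX) · (X/Y)

dY/dX = -3/X²
At X = 22: dY/dX = -3/484, Y = 3/22

Elasticity = (-3/484) · (22 / (3/22)) = -1

Interpretation: for a small percentage change in X, the percentage change in Y is approximately -1.00 times as large.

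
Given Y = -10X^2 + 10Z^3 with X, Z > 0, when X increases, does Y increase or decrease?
Y decreases

Taking the partial derivative:
∂Y/∂X = -20X

∂Y/∂X = -20X < 0 (assuming positive values)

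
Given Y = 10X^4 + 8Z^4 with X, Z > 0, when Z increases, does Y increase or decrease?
Y increases

Taking the partial derivative:
∂Y/∂Z = 32Z^3

∂Y/∂Z = 32Z^3 > 0 (assuming positive values)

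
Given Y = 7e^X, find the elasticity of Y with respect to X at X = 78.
Elasticity = 78

Elasticity = (dY/dX) · (X/Y)

dY/dX = 7·e^X
At X = 78: dY/dX = 7·e^78, Y = 7·e^78

Elasticity = (7·e^78) · (78 / (7·e^78)) = 78

Interpretation: for a small percentage change in X, the percentage change in Y is approximately 78.00 times as large.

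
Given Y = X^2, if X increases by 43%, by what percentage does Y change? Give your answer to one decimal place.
104.5%

For Y = X^2:
If X → X(1 + 0.43)
Then Y → Y · (1 + 0.43)^2
     = Y · 2.0449

Percentage change = ((1 + 0.43)^2 − 1) × 100% ≈ 104.5%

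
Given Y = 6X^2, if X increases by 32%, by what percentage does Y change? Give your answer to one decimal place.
74.2%

For Y = 6X^2:
If X → X(1 + 0.32)
Then Y → Y · (1 + 0.32)^2
     = Y · 1.7424

Percentage change = ((1 + 0.32)^2 − 1) × 100% ≈ 74.2%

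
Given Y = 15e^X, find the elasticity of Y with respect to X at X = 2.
Elasticity = 2

Elasticity = (dY/dX) · (X/Y)

dY/dX = 15·e^X
At X = 2: dY/dX = 15·e^2, Y = 15·e^2

Elasticity = (15·e^2) · (2 / (15·e^2)) = 2

Interpretation: for a small percentage change in X, the percentage change in Y is approximately 2.00 times as large.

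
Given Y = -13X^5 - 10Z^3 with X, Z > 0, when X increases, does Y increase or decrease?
Y decreases

Taking the partial derivative:
∂Y/∂X = -65X^4

∂Y/∂X = -65X^4 < 0 (assuming positive values)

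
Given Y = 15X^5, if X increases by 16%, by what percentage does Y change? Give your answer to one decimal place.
110.0%

For Y = 15X^5:
If X → X(1 + 0.16)
Then Y → Y · (1 + 0.16)^5
     ≈ Y · 2.1003

Percentage change = ((1 + 0.16)^5 − 1) × 100% ≈ 110.0%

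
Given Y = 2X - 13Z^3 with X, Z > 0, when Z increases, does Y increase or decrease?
Y decreases

Taking the partial derivative:
∂Y/∂Z = -39Z^2

∂Y/∂Z = -39Z^2 < 0 (assuming positive values)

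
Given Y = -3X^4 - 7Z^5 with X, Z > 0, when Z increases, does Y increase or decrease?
Y decreases

Taking the partial derivative:
∂Y/∂Z = -35Z^4

∂Y/∂Z = -35Z^4 < 0 (assuming positive values)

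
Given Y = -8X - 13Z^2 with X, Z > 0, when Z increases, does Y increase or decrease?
Y decreases

Taking the partial derivative:
∂Y/∂Z = -26Z

∂Y/∂Z = -26Z < 0 (assuming positive values)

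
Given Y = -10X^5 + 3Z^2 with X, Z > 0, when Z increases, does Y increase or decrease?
Y increases

Taking the partial derivative:
∂Y/∂Z = 6Z

∂Y/∂Z = 6Z > 0 (assuming positive values)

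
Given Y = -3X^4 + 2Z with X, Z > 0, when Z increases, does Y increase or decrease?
Y increases

Taking the partial derivative:
∂Y/∂Z = 2

∂Y/∂Z = 2 > 0 (assuming positive values)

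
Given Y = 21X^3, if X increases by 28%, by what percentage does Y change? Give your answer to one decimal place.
109.7%

For Y = 21X^3:
If X → X(1 + 0.28)
Then Y → Y · (1 + 0.28)^3
     ≈ Y · 2.0972

Percentage change = ((1 + 0.28)^3 − 1) × 100% ≈ 109.7%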